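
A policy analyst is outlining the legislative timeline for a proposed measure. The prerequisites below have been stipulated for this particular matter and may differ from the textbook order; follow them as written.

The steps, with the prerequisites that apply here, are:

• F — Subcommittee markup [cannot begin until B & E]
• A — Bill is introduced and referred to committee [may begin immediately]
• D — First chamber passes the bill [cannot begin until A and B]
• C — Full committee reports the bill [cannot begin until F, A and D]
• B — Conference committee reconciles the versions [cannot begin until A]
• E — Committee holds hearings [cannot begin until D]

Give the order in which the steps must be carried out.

Only A has no prerequisites, so it is first.
Next only B has its prerequisites met → B.
Next only D has its prerequisites met → D.
E needed D, now all done → E.
F needed B and E, now all done → F.
C is the only step now ready → C.

A B D E F C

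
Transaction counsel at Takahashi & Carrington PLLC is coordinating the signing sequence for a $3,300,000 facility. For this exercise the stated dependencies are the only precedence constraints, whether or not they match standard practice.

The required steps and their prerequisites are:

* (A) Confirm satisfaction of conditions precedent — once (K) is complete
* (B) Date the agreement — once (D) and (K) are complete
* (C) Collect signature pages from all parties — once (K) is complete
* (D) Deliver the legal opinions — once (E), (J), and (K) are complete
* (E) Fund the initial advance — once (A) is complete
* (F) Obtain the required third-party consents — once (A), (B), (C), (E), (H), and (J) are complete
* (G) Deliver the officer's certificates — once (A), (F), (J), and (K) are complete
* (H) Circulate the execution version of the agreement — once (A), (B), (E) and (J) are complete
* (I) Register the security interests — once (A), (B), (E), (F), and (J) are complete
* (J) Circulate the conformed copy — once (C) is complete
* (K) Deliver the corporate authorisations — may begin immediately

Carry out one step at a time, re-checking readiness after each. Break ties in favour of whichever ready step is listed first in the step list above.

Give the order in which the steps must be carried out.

(K), (A), (C), (E), (J), (D), (B), (H), (F), (G), (I)

(K) has no prerequisites → (K) first.
Ready: (A) and (C). (A) is listed earlier → (A).
(C) and (E) are both available; (C) is listed earlier → (C).
Now (E) and (J) have their prerequisites met. (E) is listed earlier, so (E) next.
(J) is the only step now ready → (J).
(D) needed (E), (J) and (K), now all done → (D).
Next only (B) has its prerequisites met → (B).
That leaves (H) as the only ready step → (H).
(F) needed (A), (B), (C), (E), (H) and (J), now all done → (F).
(G) and (I) are both available; (G) is listed earlier → (G).
(I) is the only step now ready → (I).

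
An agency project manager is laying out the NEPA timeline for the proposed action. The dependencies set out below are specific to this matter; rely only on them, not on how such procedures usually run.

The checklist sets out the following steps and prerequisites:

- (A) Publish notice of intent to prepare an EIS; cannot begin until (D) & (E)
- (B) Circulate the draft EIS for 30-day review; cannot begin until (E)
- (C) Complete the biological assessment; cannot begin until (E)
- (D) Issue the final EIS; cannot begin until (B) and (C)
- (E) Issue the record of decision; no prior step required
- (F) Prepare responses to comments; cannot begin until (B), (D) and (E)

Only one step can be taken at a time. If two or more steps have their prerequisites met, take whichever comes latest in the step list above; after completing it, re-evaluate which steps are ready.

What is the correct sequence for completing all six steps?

Only (E) has no prerequisites, so it is first.
Now (C) and (B) have their prerequisites met. (C) is listed later, so (C) next.
(B) is the only step now ready → (B).
(D) needed (C) and (B), now all done → (D).
(F) and (A) are both available; (F) is listed later → (F).
Next only (A) has its prerequisites met → (A).

(E) → (C) → (B) → (D) → (F) → (A)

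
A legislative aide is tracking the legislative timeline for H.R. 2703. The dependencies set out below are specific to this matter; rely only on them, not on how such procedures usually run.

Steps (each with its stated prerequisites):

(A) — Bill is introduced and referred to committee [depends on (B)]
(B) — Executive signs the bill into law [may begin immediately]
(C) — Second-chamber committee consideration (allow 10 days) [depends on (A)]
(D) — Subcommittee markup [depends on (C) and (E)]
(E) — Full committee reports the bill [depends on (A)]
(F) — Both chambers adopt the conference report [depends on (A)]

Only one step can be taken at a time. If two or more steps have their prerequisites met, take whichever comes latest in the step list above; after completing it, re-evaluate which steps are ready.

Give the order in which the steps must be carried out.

(B), (A), (F), (E), (C), (D)

(B) is the only step with nothing outstanding, so it goes first.
That leaves (A) as the only ready step → (A).
(F), (E) and (C) are all available; (F) is listed later → (F).
Ready: (E) and (C). (E) is listed later → (E).
Next only (C) has its prerequisites met → (C).
(D) is the only step now ready → (D).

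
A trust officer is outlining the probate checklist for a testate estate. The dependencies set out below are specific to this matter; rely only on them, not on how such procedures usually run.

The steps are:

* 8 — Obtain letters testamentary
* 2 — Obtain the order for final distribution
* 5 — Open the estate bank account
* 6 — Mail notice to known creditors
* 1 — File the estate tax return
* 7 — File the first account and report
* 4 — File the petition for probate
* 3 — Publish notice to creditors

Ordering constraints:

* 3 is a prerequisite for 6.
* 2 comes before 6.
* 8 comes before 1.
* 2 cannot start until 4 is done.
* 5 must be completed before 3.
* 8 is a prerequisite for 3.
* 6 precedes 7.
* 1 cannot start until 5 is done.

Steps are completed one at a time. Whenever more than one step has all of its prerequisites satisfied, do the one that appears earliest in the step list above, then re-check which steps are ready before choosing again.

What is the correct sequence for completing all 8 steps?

8 5 1 4 2 3 6 7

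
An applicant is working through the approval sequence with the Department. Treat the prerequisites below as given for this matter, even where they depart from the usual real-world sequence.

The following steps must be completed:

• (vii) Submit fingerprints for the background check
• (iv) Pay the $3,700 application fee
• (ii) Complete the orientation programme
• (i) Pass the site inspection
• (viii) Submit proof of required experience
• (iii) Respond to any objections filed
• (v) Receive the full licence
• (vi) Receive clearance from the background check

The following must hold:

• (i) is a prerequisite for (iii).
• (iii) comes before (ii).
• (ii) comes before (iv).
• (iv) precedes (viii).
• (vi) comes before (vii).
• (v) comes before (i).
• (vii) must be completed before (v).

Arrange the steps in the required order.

(vi), (vii), (v), (i), (iii), (ii), (iv), (viii)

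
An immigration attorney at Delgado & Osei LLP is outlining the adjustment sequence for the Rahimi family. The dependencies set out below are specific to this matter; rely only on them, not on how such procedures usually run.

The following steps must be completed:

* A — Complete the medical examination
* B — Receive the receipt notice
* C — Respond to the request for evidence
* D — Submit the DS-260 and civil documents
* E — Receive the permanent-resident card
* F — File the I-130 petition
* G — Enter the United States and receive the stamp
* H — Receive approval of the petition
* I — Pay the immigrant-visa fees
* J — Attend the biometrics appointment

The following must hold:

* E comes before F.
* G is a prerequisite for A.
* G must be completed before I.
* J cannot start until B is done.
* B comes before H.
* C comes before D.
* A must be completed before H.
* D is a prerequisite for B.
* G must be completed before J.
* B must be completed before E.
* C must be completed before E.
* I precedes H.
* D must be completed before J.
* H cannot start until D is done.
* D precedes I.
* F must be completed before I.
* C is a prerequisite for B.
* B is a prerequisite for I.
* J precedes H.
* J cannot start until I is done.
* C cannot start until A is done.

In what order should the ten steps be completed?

G, A, C, D, B, E, F, I, J, H

G has no prerequisites → G first.
A needed G, now all done → A.
C is the only step now ready → C.
D is the only step now ready → D.
B is the only step now ready → B.
E is the only step now ready → E.
F needed E, now all done → F.
I is the only step now ready → I.
J is the only step now ready → J.
Next only H has its prerequisites met → H.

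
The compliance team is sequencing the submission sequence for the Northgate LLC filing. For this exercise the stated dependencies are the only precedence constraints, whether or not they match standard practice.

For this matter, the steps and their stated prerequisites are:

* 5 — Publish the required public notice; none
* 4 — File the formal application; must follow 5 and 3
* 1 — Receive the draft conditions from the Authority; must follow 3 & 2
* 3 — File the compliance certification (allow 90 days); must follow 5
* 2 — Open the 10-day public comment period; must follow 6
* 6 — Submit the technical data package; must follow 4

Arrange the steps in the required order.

5 is the only step with nothing outstanding, so it goes first.
That leaves 3 as the only ready step → 3.
Next only 4 has its prerequisites met → 4.
6 needed 4, now all done → 6.
2 needed 6, now all done → 2.
That leaves 1 as the only ready step → 1.

5 3 4 6 2 1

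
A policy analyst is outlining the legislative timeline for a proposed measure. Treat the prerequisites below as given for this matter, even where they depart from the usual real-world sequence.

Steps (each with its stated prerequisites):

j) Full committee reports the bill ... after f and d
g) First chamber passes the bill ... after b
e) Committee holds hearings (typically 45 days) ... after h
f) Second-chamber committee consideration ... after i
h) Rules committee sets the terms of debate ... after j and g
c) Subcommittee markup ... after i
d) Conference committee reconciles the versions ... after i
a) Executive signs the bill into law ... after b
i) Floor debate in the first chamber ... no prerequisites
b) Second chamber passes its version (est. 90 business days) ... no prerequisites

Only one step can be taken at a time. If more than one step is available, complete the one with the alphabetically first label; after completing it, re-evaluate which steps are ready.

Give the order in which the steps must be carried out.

b and i have no prerequisites; b has the earlier label, so b is first.
a and g now also ready, so the ready set is {a, g, i}; a has the earlier label → a.
Ready: g and i. g has the earlier label → g.
That leaves i as the only ready step → i.
Ready: c, d and f. c has the earlier label → c.
Now d and f have their prerequisites met. d has the earlier label, so d next.
That leaves f as the only ready step → f.
j needed d and f, now all done → j.
That leaves h as the only ready step → h.
e is the only step now ready → e.

b, a, g, i, c, d, f, j, h, e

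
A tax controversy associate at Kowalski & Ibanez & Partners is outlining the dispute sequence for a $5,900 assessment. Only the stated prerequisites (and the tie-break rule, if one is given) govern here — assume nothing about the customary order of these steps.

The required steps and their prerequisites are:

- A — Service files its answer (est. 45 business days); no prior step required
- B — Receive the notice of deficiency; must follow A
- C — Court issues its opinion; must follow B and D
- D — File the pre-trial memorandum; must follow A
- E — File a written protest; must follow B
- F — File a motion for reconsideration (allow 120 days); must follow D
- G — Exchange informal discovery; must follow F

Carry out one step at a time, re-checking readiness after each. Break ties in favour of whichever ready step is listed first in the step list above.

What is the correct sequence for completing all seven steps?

A, B, D, C, E, F, G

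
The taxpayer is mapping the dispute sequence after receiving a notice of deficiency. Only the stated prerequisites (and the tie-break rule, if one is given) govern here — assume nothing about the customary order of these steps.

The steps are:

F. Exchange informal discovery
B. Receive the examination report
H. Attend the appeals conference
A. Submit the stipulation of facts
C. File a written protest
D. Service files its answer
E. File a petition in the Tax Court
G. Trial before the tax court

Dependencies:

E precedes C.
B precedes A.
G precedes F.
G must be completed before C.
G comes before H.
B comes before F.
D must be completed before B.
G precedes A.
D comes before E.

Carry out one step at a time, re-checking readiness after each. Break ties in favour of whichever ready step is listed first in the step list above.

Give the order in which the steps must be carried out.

D and G have no prerequisites; D is listed earlier, so D is first.
B and E now also ready, so the ready set is {B, E, G}; B is listed earlier → B.
E and G are both available; E is listed earlier → E.
Next only G has its prerequisites met → G.
Ready: F, H, A and C. F is listed earlier → F.
H, A and C are all available; H is listed earlier → H.
A and C are both available; A is listed earlier → A.
C needed E and G, now all done → C.

D, B, E, G, F, H, A, C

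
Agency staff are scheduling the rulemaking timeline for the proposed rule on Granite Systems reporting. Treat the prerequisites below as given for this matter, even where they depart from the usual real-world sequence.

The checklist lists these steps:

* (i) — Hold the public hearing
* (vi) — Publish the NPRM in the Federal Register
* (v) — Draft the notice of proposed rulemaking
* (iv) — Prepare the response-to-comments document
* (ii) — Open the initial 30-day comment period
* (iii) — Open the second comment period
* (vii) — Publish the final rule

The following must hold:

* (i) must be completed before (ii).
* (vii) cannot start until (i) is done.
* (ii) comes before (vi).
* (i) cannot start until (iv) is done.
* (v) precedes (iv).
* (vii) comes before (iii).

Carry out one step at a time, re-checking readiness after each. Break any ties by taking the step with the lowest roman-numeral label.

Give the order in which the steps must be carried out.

(v), (iv), (i), (ii), (vi), (vii), (iii)

Only (v) has no prerequisites, so it is first.
(iv) is the only step now ready → (iv).
(i) is the only step now ready → (i).
Now (ii) and (vii) have their prerequisites met. (ii) has the earlier label, so (ii) next.
(vi) now also ready, so the ready set is {(vi), (vii)}; (vi) has the earlier label → (vi).
(vii) is the only step now ready → (vii).
(iii) needed (vii), now all done → (iii).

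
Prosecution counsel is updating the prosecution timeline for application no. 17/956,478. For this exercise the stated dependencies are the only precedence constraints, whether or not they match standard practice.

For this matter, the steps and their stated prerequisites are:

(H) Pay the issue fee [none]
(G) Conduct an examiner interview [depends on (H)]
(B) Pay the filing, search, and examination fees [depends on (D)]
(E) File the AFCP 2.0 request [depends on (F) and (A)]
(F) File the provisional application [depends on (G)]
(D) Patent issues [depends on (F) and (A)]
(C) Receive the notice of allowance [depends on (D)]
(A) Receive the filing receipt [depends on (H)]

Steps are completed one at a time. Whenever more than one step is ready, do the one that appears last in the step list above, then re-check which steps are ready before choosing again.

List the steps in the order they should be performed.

Only (H) has no prerequisites, so it is first.
(A) and (G) are both available; (A) is listed later → (A).
(G) needed (H), now all done → (G).
Next only (F) has its prerequisites met → (F).
Now (D) and (E) have their prerequisites met. (D) is listed later, so (D) next.
(C) and (B) now also ready, so the ready set is {(C), (E), (B)}; (C) is listed later → (C).
Now (E) and (B) have their prerequisites met. (E) is listed later, so (E) next.
Next only (B) has its prerequisites met → (B).

(H) (A) (G) (F) (D) (C) (E) (B)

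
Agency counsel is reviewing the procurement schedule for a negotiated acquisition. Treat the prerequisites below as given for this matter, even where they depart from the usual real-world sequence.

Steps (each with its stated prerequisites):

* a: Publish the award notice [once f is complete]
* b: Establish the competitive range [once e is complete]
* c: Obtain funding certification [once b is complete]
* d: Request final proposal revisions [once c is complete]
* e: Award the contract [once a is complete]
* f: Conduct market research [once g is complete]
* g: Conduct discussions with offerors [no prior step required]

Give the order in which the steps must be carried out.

g f a e b c d

g is the only step with nothing outstanding, so it goes first.
f needed g, now all done → f.
a is the only step now ready → a.
That leaves e as the only ready step → e.
b needed e, now all done → b.
c needed b, now all done → c.
That leaves d as the only ready step → d.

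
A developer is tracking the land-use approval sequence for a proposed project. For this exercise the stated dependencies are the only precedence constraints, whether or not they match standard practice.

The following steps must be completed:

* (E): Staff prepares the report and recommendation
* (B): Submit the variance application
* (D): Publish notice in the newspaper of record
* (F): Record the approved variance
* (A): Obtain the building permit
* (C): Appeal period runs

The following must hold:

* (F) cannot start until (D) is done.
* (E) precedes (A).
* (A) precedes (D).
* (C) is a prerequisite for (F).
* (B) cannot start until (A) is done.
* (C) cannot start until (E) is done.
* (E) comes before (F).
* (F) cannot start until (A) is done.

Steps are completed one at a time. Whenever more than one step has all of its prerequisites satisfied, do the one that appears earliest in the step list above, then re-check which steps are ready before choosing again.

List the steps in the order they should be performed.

Only (E) has no prerequisites, so it is first.
Ready: (A) and (C). (A) is listed earlier → (A).
Ready: (B), (D) and (C). (B) is listed earlier → (B).
Ready: (D) and (C). (D) is listed earlier → (D).
Next only (C) has its prerequisites met → (C).
(F) needed (E), (D), (A) and (C), now all done → (F).

(E), (A), (B), (D), (C), (F)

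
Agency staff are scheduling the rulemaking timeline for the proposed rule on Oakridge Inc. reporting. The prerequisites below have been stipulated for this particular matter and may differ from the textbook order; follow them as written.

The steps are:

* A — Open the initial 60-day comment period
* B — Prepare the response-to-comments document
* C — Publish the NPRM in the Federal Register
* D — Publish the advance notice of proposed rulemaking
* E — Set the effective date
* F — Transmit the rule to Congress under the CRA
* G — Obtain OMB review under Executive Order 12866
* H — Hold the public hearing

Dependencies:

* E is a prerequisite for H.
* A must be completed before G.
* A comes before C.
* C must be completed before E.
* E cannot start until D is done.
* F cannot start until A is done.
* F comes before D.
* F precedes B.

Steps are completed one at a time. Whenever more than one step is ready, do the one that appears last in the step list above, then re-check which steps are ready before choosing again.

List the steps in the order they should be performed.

A, G, F, D, C, E, H, B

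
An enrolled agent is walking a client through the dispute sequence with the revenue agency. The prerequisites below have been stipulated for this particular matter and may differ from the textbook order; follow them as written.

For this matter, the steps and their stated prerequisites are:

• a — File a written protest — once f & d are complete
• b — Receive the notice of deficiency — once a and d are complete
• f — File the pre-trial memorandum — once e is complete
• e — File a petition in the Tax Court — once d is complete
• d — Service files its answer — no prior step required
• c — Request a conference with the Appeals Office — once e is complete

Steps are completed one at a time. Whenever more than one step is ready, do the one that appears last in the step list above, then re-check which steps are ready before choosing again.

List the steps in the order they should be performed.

d has no prerequisites → d first.
Next only e has its prerequisites met → e.
c and f are both available; c is listed later → c.
f needed e, now all done → f.
a needed d and f, now all done → a.
b needed d and a, now all done → b.

d → e → c → f → a → b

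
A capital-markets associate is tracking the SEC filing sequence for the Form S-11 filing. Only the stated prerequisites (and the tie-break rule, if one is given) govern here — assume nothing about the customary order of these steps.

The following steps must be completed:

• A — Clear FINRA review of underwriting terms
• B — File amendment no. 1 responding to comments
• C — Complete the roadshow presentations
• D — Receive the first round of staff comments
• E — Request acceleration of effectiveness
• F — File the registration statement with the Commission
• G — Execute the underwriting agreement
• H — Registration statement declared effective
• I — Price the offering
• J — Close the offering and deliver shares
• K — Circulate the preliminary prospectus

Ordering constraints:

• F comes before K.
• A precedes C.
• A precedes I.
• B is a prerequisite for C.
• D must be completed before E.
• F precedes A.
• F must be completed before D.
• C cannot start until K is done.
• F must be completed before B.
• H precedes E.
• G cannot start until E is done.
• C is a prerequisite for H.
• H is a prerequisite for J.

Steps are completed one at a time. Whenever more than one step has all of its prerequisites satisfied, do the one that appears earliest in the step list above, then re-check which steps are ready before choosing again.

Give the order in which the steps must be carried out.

F, A, B, D, I, K, C, H, E, G, J

Only F has no prerequisites, so it is first.
Now A, B, D and K have their prerequisites met. A is listed earlier, so A next.
B, D, I and K are all available; B is listed earlier → B.
Now D, I and K have their prerequisites met. D is listed earlier, so D next.
Now I and K have their prerequisites met. I is listed earlier, so I next.
That leaves K as the only ready step → K.
C needed A, B and K, now all done → C.
Next only H has its prerequisites met → H.
Ready: E and J. E is listed earlier → E.
G now also ready, so the ready set is {G, J}; G is listed earlier → G.
J needed H, now all done → J.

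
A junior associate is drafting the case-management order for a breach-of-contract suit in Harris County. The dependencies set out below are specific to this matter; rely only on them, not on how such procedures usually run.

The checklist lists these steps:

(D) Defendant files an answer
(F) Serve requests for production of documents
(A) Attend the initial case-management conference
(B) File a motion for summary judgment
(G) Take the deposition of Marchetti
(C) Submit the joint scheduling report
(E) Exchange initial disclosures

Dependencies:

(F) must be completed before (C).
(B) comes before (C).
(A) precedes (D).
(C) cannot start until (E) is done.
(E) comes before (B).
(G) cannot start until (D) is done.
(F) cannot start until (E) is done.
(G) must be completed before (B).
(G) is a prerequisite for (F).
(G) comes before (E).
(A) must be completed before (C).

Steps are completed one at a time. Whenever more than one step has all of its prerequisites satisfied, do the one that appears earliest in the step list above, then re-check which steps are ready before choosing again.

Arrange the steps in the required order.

(A) has no prerequisites → (A) first.
(D) needed (A), now all done → (D).
Next only (G) has its prerequisites met → (G).
That leaves (E) as the only ready step → (E).
Now (F) and (B) have their prerequisites met. (F) is listed earlier, so (F) next.
Next only (B) has its prerequisites met → (B).
(C) needed (F), (A), (B) and (E), now all done → (C).

(A) → (D) → (G) → (E) → (F) → (B) → (C)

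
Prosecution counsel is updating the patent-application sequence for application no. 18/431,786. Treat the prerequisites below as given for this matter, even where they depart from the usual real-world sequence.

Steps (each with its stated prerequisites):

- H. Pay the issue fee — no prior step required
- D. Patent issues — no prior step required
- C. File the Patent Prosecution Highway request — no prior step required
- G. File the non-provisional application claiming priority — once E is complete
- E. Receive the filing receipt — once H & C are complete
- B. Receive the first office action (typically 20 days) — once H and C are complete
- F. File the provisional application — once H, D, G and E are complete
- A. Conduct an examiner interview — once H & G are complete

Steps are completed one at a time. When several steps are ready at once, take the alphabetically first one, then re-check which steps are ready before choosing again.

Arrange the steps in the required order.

C, D, H, B, E, G, A, F

C, D and H have no prerequisites; C has the earlier label, so C is first.
Ready: D and H. D has the earlier label → D.
That leaves H as the only ready step → H.
Ready: B and E. B has the earlier label → B.
That leaves E as the only ready step → E.
Next only G has its prerequisites met → G.
Ready: A and F. A has the earlier label → A.
That leaves F as the only ready step → F.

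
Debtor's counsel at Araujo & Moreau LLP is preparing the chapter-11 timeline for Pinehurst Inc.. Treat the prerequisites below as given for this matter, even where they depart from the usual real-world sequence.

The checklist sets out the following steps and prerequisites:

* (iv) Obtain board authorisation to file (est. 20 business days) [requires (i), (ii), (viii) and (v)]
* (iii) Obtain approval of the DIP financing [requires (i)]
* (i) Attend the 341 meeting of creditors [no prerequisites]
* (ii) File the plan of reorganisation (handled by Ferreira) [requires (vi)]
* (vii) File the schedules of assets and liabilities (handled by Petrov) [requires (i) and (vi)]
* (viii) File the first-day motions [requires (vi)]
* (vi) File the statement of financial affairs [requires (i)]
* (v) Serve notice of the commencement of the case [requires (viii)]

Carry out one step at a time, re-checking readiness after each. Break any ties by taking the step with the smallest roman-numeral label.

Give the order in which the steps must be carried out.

(i) (iii) (vi) (ii) (vii) (viii) (v) (iv)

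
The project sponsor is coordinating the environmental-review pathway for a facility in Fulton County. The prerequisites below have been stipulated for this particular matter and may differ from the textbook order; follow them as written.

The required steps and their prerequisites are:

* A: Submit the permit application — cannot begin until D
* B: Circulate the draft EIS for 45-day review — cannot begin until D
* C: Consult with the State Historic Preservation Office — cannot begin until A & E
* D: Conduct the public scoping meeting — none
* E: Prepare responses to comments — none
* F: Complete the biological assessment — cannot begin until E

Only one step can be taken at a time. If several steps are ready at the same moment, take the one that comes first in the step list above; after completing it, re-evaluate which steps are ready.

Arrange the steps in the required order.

D and E have no prerequisites; D is listed earlier, so D is first.
Ready: A, B and E. A is listed earlier → A.
Ready: B and E. B is listed earlier → B.
Next only E has its prerequisites met → E.
C and F are both available; C is listed earlier → C.
That leaves F as the only ready step → F.

D, A, B, E, C, F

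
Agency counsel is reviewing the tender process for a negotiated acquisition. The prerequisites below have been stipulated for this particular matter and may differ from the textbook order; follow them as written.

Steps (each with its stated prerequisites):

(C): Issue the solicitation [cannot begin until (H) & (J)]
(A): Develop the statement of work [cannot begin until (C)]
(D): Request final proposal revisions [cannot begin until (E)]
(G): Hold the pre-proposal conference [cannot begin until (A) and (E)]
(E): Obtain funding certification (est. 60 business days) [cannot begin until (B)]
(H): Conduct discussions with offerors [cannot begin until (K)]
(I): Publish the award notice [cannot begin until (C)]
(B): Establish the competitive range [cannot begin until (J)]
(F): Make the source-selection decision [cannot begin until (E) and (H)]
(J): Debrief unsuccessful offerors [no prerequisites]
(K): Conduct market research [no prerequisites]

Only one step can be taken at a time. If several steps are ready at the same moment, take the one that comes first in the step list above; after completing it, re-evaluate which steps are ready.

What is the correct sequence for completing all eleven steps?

(J) (B) (E) (D) (K) (H) (C) (A) (G) (I) (F)

Nothing is required for (J) and (K). (J) is listed earlier → (J) first.
Ready: (B) and (K). (B) is listed earlier → (B).
Ready: (E) and (K). (E) is listed earlier → (E).
(D) and (K) are both available; (D) is listed earlier → (D).
(K) is the only step now ready → (K).
(H) is the only step now ready → (H).
Now (C) and (F) have their prerequisites met. (C) is listed earlier, so (C) next.
(A) and (I) now also ready, so the ready set is {(A), (I), (F)}; (A) is listed earlier → (A).
(G) now also ready, so the ready set is {(G), (I), (F)}; (G) is listed earlier → (G).
Now (I) and (F) have their prerequisites met. (I) is listed earlier, so (I) next.
(F) needed (E) and (H), now all done → (F).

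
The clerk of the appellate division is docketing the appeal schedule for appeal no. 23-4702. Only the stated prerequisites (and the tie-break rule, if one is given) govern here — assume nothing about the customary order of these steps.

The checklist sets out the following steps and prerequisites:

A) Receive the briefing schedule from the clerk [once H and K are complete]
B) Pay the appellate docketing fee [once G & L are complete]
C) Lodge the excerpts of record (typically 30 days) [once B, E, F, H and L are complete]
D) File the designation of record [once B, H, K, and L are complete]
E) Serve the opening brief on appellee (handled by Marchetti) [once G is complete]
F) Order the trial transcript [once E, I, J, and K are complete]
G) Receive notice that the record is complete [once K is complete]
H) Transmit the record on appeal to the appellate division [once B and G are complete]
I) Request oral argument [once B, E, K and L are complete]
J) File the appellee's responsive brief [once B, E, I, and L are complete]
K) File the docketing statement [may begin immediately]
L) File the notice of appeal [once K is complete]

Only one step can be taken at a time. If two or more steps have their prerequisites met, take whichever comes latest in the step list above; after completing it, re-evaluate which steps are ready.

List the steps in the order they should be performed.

K has no prerequisites → K first.
Ready: L and G. L is listed later → L.
G needed K, now all done → G.
Now E and B have their prerequisites met. E is listed later, so E next.
That leaves B as the only ready step → B.
I and H are both available; I is listed later → I.
Now J and H have their prerequisites met. J is listed later, so J next.
Now H and F have their prerequisites met. H is listed later, so H next.
Now F, D and A have their prerequisites met. F is listed later, so F next.
D, C and A are all available; D is listed later → D.
C and A are both available; C is listed later → C.
A needed K and H, now all done → A.

K, L, G, E, B, I, J, H, F, D, C, A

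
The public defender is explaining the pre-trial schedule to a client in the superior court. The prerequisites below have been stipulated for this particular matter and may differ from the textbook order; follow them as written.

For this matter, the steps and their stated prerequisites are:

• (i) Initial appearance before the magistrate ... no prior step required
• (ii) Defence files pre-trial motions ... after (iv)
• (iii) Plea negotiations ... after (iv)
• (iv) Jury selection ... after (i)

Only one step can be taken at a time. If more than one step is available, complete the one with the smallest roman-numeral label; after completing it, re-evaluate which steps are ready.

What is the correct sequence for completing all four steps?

(i) is the only step with nothing outstanding, so it goes first.
(iv) needed (i), now all done → (iv).
Now (ii) and (iii) have their prerequisites met. (ii) has the earlier label, so (ii) next.
(iii) is the only step now ready → (iii).

(i) (iv) (ii) (iii)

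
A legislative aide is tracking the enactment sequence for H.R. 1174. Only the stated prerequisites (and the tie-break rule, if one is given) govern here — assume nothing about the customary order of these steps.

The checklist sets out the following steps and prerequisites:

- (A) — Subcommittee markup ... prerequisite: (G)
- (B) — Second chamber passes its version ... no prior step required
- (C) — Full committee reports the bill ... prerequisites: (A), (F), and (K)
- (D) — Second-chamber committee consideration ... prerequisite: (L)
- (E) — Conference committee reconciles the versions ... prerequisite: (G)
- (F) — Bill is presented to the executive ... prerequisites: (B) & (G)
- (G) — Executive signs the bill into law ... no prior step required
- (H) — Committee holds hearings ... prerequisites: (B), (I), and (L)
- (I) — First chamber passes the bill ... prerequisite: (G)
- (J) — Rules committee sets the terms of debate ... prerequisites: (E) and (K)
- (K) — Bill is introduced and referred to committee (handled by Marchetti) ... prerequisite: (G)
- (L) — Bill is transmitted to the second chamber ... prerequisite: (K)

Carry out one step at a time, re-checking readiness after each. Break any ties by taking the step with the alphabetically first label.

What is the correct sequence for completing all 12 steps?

(B), (G), (A), (E), (F), (I), (K), (C), (J), (L), (D), (H)

Nothing is required for (B) and (G). (B) has the earlier label → (B) first.
Next only (G) has its prerequisites met → (G).
Now (A), (E), (F), (I) and (K) have their prerequisites met. (A) has the earlier label, so (A) next.
Ready: (E), (F), (I) and (K). (E) has the earlier label → (E).
Now (F), (I) and (K) have their prerequisites met. (F) has the earlier label, so (F) next.
Now (I) and (K) have their prerequisites met. (I) has the earlier label, so (I) next.
Next only (K) has its prerequisites met → (K).
Now (C), (J) and (L) have their prerequisites met. (C) has the earlier label, so (C) next.
Ready: (J) and (L). (J) has the earlier label → (J).
(L) needed (K), now all done → (L).
Ready: (D) and (H). (D) has the earlier label → (D).
That leaves (H) as the only ready step → (H).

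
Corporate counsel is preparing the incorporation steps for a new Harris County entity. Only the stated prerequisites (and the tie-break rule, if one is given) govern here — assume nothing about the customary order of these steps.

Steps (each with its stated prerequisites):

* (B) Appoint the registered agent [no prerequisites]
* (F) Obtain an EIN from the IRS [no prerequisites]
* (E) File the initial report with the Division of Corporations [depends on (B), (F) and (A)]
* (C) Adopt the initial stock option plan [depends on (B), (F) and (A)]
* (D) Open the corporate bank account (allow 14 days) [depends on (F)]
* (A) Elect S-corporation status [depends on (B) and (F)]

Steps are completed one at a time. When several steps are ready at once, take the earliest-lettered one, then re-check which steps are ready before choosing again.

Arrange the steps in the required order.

(B) and (F) have no prerequisites; (B) has the earlier label, so (B) is first.
Next only (F) has its prerequisites met → (F).
Now (A) and (D) have their prerequisites met. (A) has the earlier label, so (A) next.
(C) and (E) now also ready, so the ready set is {(C), (D), (E)}; (C) has the earlier label → (C).
(D) and (E) are both available; (D) has the earlier label → (D).
(E) needed (A), (B) and (F), now all done → (E).

(B), (F), (A), (C), (D), (E)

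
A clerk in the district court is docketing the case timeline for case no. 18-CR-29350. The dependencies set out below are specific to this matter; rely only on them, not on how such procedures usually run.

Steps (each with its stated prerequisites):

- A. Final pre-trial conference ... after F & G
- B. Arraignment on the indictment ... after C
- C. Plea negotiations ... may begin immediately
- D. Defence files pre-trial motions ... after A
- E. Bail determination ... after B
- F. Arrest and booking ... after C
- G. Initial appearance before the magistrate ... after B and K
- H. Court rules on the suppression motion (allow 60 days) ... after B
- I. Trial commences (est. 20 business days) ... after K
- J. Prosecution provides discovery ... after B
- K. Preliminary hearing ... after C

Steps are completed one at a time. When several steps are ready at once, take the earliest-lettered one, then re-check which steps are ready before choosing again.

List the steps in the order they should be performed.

C B E F H J K G A D I

Only C has no prerequisites, so it is first.
Ready: B, F and K. B has the earlier label → B.
E, H and J now also ready, so the ready set is {E, F, H, J, K}; E has the earlier label → E.
Ready: F, H, J and K. F has the earlier label → F.
Now H, J and K have their prerequisites met. H has the earlier label, so H next.
Ready: J and K. J has the earlier label → J.
K needed C, now all done → K.
G and I are both available; G has the earlier label → G.
A now also ready, so the ready set is {A, I}; A has the earlier label → A.
D now also ready, so the ready set is {D, I}; D has the earlier label → D.
Next only I has its prerequisites met → I.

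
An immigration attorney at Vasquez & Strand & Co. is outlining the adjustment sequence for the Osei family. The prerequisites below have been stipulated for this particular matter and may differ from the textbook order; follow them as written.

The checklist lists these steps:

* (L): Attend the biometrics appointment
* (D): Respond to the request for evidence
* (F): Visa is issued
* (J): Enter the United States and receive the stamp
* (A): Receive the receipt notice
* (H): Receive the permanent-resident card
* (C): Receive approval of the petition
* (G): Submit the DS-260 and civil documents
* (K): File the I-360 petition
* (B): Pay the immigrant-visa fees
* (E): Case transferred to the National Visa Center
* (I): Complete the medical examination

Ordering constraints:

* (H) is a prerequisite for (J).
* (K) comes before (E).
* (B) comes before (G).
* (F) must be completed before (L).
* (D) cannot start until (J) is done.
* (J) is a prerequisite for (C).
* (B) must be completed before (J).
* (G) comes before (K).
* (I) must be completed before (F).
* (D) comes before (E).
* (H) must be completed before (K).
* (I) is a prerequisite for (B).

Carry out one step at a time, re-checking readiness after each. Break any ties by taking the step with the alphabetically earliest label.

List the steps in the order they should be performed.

(A), (H) and (I) have no prerequisites; (A) has the earlier label, so (A) is first.
Now (H) and (I) have their prerequisites met. (H) has the earlier label, so (H) next.
(I) is the only step now ready → (I).
Now (B) and (F) have their prerequisites met. (B) has the earlier label, so (B) next.
(F), (G) and (J) are all available; (F) has the earlier label → (F).
(G), (J) and (L) are all available; (G) has the earlier label → (G).
Now (J), (K) and (L) have their prerequisites met. (J) has the earlier label, so (J) next.
Now (C), (D), (K) and (L) have their prerequisites met. (C) has the earlier label, so (C) next.
Now (D), (K) and (L) have their prerequisites met. (D) has the earlier label, so (D) next.
(K) and (L) are both available; (K) has the earlier label → (K).
Now (E) and (L) have their prerequisites met. (E) has the earlier label, so (E) next.
That leaves (L) as the only ready step → (L).

(A) → (H) → (I) → (B) → (F) → (G) → (J) → (C) → (D) → (K) → (E) → (L)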